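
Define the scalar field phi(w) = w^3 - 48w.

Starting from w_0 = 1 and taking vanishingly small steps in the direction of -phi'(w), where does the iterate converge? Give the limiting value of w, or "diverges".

4

phi'(w) = 3(w - 4)(w + 4), so phi'(1) = -45.
Gradient descent moves in the -phi' direction, i.e. w is increasing.
The nearest critical point in that direction is w = 4, where phi'' = 24 > 0 (a local minimum). The iterate converges there.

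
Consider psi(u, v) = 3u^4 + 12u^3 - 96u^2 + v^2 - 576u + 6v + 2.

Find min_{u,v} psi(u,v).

-2311

psi(u,v) separates as P(u) + Q(v) + 2, so its minimum is min P + min Q + 2.
P'(u) = 12(u - 4)(u + 3)(u + 4) vanishes at u ∈ {-4, -3, 4}; Q'(v) = 2v + 6 vanishes at v ∈ {-3}.
Local minima of P (where P''>0): P(-4)=768, P(4)=-2304. Local minima of Q: Q(-3)=-9.
So the global minimum of psi is P(4) + Q(-3) + 2 = -2304 − 9 + 2 = -2311, attained at (4, -3).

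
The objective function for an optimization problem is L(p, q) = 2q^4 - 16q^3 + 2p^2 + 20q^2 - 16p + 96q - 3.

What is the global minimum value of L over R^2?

-93

L(p,q) separates as A(p) + B(q) − 3, so its minimum is min A + min B − 3.
A'(p) = 4p - 16 vanishes at p ∈ {4}; B'(q) = 8(q - 4)(q - 3)(q + 1) vanishes at q ∈ {-1, 3, 4}.
Local minima of A (where A''>0): A(4)=-32. Local minima of B: B(-1)=-58, B(4)=192.
So the global minimum of L is A(4) + B(-1) − 3 = -32 − 58 − 3 = -93, attained at (4, -1).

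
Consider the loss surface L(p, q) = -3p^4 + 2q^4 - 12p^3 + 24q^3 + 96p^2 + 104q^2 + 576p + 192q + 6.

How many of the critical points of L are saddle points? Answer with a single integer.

5

L separates as a function of p plus a function of q, so ∇L=0 decouples.
∂L/∂p = -12(p - 4)(p + 3)(p + 4) = 0 at p ∈ {-4, -3, 4}; ∂L/∂q = 8(q + 2)(q + 3)(q + 4) = 0 at q ∈ {-4, -3, -2}.
The Hessian is diagonal: diag(L_pp, L_qq). Second derivatives: L_pp(-4)=-96, L_pp(-3)=84, L_pp(4)=-672; L_qq(-4)=16, L_qq(-3)=-8, L_qq(-2)=16.
Saddle points occur where the two diagonal entries have opposite signs: (-4, -4), (-4, -2), (-3, -3), (4, -4), (4, -2). Count: 5.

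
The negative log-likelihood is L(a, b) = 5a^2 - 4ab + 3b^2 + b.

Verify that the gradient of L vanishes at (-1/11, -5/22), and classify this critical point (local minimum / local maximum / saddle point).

local minimum

∇L = (10a - 4b, -4a + 6b + 1); substituting (-1/11, -5/22) gives ∇L = (0, 0), so (-1/11, -5/22) is indeed a critical point.
The Hessian of L is constant: H = [[10, -4], [-4, 6]].
det(H) = 10·6 − (-4)² = 44.
det(H) > 0 and tr(H) = 16 > 0, so H is positive definite and the point is a local minimum.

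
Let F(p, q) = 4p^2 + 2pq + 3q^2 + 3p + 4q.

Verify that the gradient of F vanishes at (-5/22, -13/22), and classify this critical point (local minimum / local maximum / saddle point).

∇F = (8p + 2q + 3, 2p + 6q + 4); substituting (-5/22, -13/22) gives ∇F = (0, 0), so (-5/22, -13/22) is indeed a critical point.
The Hessian of F is constant: H = [[8, 2], [2, 6]].
det(H) = 8·6 − 2² = 44.
det(H) > 0 and tr(H) = 14 > 0, so H is positive definite and the point is a local minimum.

local minimum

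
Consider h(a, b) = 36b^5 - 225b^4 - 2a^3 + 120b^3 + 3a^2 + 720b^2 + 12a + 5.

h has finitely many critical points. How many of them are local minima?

h separates as a function of a plus a function of b, so ∇h=0 decouples.
∂h/∂a = -6(a - 2)(a + 1) = 0 at a ∈ {-1, 2}; ∂h/∂b = 180b(b - 4)(b - 2)(b + 1) = 0 at b ∈ {-1, 0, 2, 4}.
The Hessian is diagonal: diag(h_aa, h_bb). Second derivatives: h_aa(-1)=18, h_aa(2)=-18; h_bb(-1)=-2700, h_bb(0)=1440, h_bb(2)=-2160, h_bb(4)=7200.
Local minima occur where both diagonal entries positive: (-1, 0), (-1, 4). Count: 2.

2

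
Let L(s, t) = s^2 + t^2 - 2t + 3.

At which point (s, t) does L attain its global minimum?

(0, 1)

L(s,t) separates as P(s) + Q(t) + 3, so its minimum is min P + min Q + 3.
P'(s) = 2s vanishes at s ∈ {0}; Q'(t) = 2(t - 1) vanishes at t ∈ {1}.
Local minima of P (where P''>0): P(0)=0. Local minima of Q: Q(1)=-1.
So the global minimum of L is P(0) + Q(1) + 3 = 0 − 1 + 3 = 2, attained at (0, 1).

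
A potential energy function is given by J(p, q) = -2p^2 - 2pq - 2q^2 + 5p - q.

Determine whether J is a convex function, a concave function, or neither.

J is quadratic, so its Hessian is the constant matrix H = [[-4, -2], [-2, -4]].
det(H) = 12, tr(H) = -8.
det(H) > 0 and tr(H) < 0, so H is negative definite everywhere: concave.

concave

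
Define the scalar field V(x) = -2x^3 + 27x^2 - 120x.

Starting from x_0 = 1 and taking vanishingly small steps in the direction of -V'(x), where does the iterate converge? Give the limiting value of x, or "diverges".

V'(x) = -6(x - 5)(x - 4), so V'(1) = -72.
Gradient descent moves in the -V' direction, i.e. x is increasing.
The nearest critical point in that direction is x = 4, where V'' = 6 > 0 (a local minimum). The iterate converges there.

4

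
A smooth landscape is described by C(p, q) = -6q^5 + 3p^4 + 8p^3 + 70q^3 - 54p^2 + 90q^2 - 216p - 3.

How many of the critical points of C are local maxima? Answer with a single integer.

2

C separates as a function of p plus a function of q, so ∇C=0 decouples.
∂C/∂p = 12(p - 3)(p + 2)(p + 3) = 0 at p ∈ {-3, -2, 3}; ∂C/∂q = -30q(q - 3)(q + 1)(q + 2) = 0 at q ∈ {-2, -1, 0, 3}.
The Hessian is diagonal: diag(C_pp, C_qq). Second derivatives: C_pp(-3)=72, C_pp(-2)=-60, C_pp(3)=360; C_qq(-2)=300, C_qq(-1)=-120, C_qq(0)=180, C_qq(3)=-1800.
Local maxima occur where both diagonal entries negative: (-2, -1), (-2, 3). Count: 2.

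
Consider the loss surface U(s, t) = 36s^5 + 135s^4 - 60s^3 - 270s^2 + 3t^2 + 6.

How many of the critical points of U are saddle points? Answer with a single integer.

U separates as a function of s plus a function of t, so ∇U=0 decouples.
∂U/∂s = 180s(s - 1)(s + 1)(s + 3) = 0 at s ∈ {-3, -1, 0, 1}; ∂U/∂t = 6t = 0 at t ∈ {0}.
The Hessian is diagonal: diag(U_ss, U_tt). Second derivatives: U_ss(-3)=-4320, U_ss(-1)=720, U_ss(0)=-540, U_ss(1)=1440; U_tt(0)=6.
Saddle points occur where the two diagonal entries have opposite signs: (-3, 0), (0, 0). Count: 2.

2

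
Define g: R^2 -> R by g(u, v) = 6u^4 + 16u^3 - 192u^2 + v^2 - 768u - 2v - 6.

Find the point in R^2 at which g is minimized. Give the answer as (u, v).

(4, 1)

g(u,v) separates as P(u) + Q(v) − 6, so its minimum is min P + min Q − 6.
P'(u) = 24(u - 4)(u + 2)(u + 4) vanishes at u ∈ {-4, -2, 4}; Q'(v) = 2v - 2 vanishes at v ∈ {1}.
Local minima of P (where P''>0): P(-4)=512, P(4)=-3584. Local minima of Q: Q(1)=-1.
So the global minimum of g is P(4) + Q(1) − 6 = -3584 − 1 − 6 = -3591, attained at (4, 1).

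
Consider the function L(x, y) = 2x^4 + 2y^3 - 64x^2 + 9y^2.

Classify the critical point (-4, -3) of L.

saddle point

The mixed partial ∂²L/∂x∂y is 0, so the Hessian at any point is diag(L_xx, L_yy) = diag(8(3x^2 - 16), 6(2y + 3)).
At (-4, -3): H = diag(256, -18).
The eigenvalues have opposite signs, so H is indefinite: a saddle point.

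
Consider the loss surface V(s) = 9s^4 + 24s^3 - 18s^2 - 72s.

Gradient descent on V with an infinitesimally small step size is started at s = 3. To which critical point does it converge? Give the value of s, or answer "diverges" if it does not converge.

V'(s) = 36(s - 1)(s + 1)(s + 2), so V'(3) = 1440.
Gradient descent moves in the -V' direction, i.e. s is decreasing.
The nearest critical point in that direction is s = 1, where V'' = 216 > 0 (a local minimum). The iterate converges there.

1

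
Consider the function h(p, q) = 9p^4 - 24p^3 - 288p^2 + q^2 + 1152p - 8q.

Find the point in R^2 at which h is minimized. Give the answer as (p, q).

(-4, 4)

h(p,q) separates as A(p) + B(q), so its minimum is min A + min B.
A'(p) = 36(p - 4)(p - 2)(p + 4) vanishes at p ∈ {-4, 2, 4}; B'(q) = 2q - 8 vanishes at q ∈ {4}.
Local minima of A (where A''>0): A(-4)=-5376, A(4)=768. Local minima of B: B(4)=-16.
So the global minimum of h is A(-4) + B(4) = -5376 − 16 = -5392, attained at (-4, 4).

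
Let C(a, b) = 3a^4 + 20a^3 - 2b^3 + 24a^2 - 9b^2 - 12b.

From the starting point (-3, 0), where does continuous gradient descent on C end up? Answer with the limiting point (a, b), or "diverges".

C is separable, so gradient descent decouples: a follows -∂C/∂a, b follows -∂C/∂b.
∂C/∂a = 12a(a + 1)(a + 4); at a=-3 this is 72, so a decreases.
∂C/∂b = -6(b + 1)(b + 2); at b=0 this is -12, so b increases.
The b-coordinate has no critical point in that direction and runs off to infinity.

diverges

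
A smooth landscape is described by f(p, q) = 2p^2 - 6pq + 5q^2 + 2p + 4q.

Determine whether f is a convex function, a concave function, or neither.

convex

f is quadratic, so its Hessian is the constant matrix H = [[4, -6], [-6, 10]].
det(H) = 4, tr(H) = 14.
det(H) > 0 and tr(H) > 0, so H is positive definite everywhere: convex.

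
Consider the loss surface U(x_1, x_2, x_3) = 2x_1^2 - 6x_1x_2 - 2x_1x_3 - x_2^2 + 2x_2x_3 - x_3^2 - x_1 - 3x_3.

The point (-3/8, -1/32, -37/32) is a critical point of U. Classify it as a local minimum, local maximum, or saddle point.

The Hessian is constant: H = [[4, -6, -2], [-6, -2, 2], [-2, 2, -2]].
Leading principal minors: Δ₁ = 4, Δ₂ = -44, Δ₃ = 128.
The minors fit neither the all-positive nor the alternating-sign pattern, so H is indefinite: a saddle point.

saddle point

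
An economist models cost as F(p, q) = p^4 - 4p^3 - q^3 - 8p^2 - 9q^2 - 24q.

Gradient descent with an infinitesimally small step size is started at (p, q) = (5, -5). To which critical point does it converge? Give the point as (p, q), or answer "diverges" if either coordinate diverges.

(4, -4)

F is separable, so gradient descent decouples: p follows -∂F/∂p, q follows -∂F/∂q.
∂F/∂p = 4p(p - 4)(p + 1); at p=5 this is 120, so p decreases.
∂F/∂q = -3(q + 2)(q + 4); at q=-5 this is -9, so q increases.
p converges to its nearest critical value 4 (a local min of the p-part); q converges to -4. The iterate converges to (4, -4).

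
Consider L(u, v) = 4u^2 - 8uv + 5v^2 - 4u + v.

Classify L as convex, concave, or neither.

convex

L is quadratic, so its Hessian is the constant matrix H = [[8, -8], [-8, 10]].
det(H) = 16, tr(H) = 18.
det(H) > 0 and tr(H) > 0, so H is positive definite everywhere: convex.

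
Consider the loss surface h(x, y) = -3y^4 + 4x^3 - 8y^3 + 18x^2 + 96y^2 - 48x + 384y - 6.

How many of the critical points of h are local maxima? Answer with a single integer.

2

h separates as a function of x plus a function of y, so ∇h=0 decouples.
∂h/∂x = 12(x - 1)(x + 4) = 0 at x ∈ {-4, 1}; ∂h/∂y = -12(y - 4)(y + 2)(y + 4) = 0 at y ∈ {-4, -2, 4}.
The Hessian is diagonal: diag(h_xx, h_yy). Second derivatives: h_xx(-4)=-60, h_xx(1)=60; h_yy(-4)=-192, h_yy(-2)=144, h_yy(4)=-576.
Local maxima occur where both diagonal entries negative: (-4, -4), (-4, 4). Count: 2.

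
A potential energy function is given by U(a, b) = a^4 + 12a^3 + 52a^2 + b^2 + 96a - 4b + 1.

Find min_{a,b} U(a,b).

-67

U(a,b) separates as P(a) + Q(b) + 1, so its minimum is min P + min Q + 1.
P'(a) = 4(a + 2)(a + 3)(a + 4) vanishes at a ∈ {-4, -3, -2}; Q'(b) = 2b - 4 vanishes at b ∈ {2}.
Local minima of P (where P''>0): P(-4)=-64, P(-2)=-64. Local minima of Q: Q(2)=-4.
So the global minimum of U is P(-4) + Q(2) + 1 = -64 − 4 + 1 = -67, attained at (-4, 2).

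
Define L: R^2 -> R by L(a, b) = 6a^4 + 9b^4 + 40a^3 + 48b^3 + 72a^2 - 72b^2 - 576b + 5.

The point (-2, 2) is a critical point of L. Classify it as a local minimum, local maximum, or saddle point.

saddle point

The mixed partial ∂²L/∂a∂b is 0, so the Hessian at any point is diag(L_aa, L_bb) = diag(24(3a^2 + 10a + 6), 36(3b^2 + 8b - 4)).
At (-2, 2): H = diag(-48, 864).
The eigenvalues have opposite signs, so H is indefinite: a saddle point.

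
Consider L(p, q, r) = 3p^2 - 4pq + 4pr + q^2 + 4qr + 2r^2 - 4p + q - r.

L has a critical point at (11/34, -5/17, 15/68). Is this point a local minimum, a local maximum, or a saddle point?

The Hessian is constant: H = [[6, -4, 4], [-4, 2, 4], [4, 4, 4]].
Leading principal minors: Δ₁ = 6, Δ₂ = -4, Δ₃ = -272.
The minors fit neither the all-positive nor the alternating-sign pattern, so H is indefinite: a saddle point.

saddle point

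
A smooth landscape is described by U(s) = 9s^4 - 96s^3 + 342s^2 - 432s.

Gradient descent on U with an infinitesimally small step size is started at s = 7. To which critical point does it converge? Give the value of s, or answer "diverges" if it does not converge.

4

U'(s) = 36(s - 4)(s - 3)(s - 1), so U'(7) = 2592.
Gradient descent moves in the -U' direction, i.e. s is decreasing.
The nearest critical point in that direction is s = 4, where U'' = 108 > 0 (a local minimum). The iterate converges there.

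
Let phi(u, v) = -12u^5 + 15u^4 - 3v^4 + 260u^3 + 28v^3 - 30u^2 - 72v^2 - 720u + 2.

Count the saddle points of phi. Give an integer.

6

phi separates as a function of u plus a function of v, so ∇phi=0 decouples.
∂phi/∂u = -60(u - 4)(u - 1)(u + 1)(u + 3) = 0 at u ∈ {-3, -1, 1, 4}; ∂phi/∂v = -12v(v - 4)(v - 3) = 0 at v ∈ {0, 3, 4}.
The Hessian is diagonal: diag(phi_uu, phi_vv). Second derivatives: phi_uu(-3)=3360, phi_uu(-1)=-1200, phi_uu(1)=1440, phi_uu(4)=-6300; phi_vv(0)=-144, phi_vv(3)=36, phi_vv(4)=-48.
Saddle points occur where the two diagonal entries have opposite signs: (-3, 0), (-3, 4), (-1, 3), (1, 0), (1, 4), (4, 3). Count: 6.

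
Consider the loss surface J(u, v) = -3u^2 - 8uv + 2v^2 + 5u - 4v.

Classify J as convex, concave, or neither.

neither

J is quadratic, so its Hessian is the constant matrix H = [[-6, -8], [-8, 4]].
det(H) = -88, tr(H) = -2.
det(H) < 0, so H is indefinite: neither convex nor concave.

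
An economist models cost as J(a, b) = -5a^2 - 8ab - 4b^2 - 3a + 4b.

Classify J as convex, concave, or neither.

J is quadratic, so its Hessian is the constant matrix H = [[-10, -8], [-8, -8]].
det(H) = 16, tr(H) = -18.
det(H) > 0 and tr(H) < 0, so H is negative definite everywhere: concave.

concave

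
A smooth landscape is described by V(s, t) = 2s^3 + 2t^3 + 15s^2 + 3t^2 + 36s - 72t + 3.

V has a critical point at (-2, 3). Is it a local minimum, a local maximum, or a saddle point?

The mixed partial ∂²V/∂s∂t is 0, so the Hessian at any point is diag(V_ss, V_tt) = diag(6(2s + 5), 6(2t + 1)).
At (-2, 3): H = diag(6, 42).
Both eigenvalues are positive, so H is positive definite: a local minimum.

local minimum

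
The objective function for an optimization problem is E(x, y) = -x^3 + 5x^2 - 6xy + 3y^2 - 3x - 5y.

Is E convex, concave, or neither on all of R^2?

neither

The term -x^3 is cubic, so the Hessian is not constant.
∂²E/∂x² = -6x + 10, which takes both signs as x varies (negative for sufficiently large x). A diagonal entry of the Hessian changing sign means the Hessian is neither positive- nor negative-semidefinite on all of R^2.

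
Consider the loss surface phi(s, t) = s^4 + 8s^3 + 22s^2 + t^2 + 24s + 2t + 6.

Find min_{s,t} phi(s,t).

phi(s,t) separates as P(s) + Q(t) + 6, so its minimum is min P + min Q + 6.
P'(s) = 4(s + 1)(s + 2)(s + 3) vanishes at s ∈ {-3, -2, -1}; Q'(t) = 2(t + 1) vanishes at t ∈ {-1}.
Local minima of P (where P''>0): P(-3)=-9, P(-1)=-9. Local minima of Q: Q(-1)=-1.
So the global minimum of phi is P(-3) + Q(-1) + 6 = -9 − 1 + 6 = -4, attained at (-3, -1).

-4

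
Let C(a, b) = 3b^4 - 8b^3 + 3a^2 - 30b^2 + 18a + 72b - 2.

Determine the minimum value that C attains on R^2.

C(a,b) separates as P(a) + Q(b) − 2, so its minimum is min P + min Q − 2.
P'(a) = 6a + 18 vanishes at a ∈ {-3}; Q'(b) = 12(b - 3)(b - 1)(b + 2) vanishes at b ∈ {-2, 1, 3}.
Local minima of P (where P''>0): P(-3)=-27. Local minima of Q: Q(-2)=-152, Q(3)=-27.
So the global minimum of C is P(-3) + Q(-2) − 2 = -27 − 152 − 2 = -181, attained at (-3, -2).

-181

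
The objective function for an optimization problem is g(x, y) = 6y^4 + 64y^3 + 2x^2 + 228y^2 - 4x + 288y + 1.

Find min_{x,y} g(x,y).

g(x,y) separates as P(x) + Q(y) + 1, so its minimum is min P + min Q + 1.
P'(x) = 4x - 4 vanishes at x ∈ {1}; Q'(y) = 24(y + 1)(y + 3)(y + 4) vanishes at y ∈ {-4, -3, -1}.
Local minima of P (where P''>0): P(1)=-2. Local minima of Q: Q(-4)=-64, Q(-1)=-118.
So the global minimum of g is P(1) + Q(-1) + 1 = -2 − 118 + 1 = -119, attained at (1, -1).

-119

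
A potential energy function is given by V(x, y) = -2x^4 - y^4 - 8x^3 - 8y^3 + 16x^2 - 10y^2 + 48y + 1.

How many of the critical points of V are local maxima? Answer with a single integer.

V separates as a function of x plus a function of y, so ∇V=0 decouples.
∂V/∂x = -8x(x - 1)(x + 4) = 0 at x ∈ {-4, 0, 1}; ∂V/∂y = -4(y - 1)(y + 3)(y + 4) = 0 at y ∈ {-4, -3, 1}.
The Hessian is diagonal: diag(V_xx, V_yy). Second derivatives: V_xx(-4)=-160, V_xx(0)=32, V_xx(1)=-40; V_yy(-4)=-20, V_yy(-3)=16, V_yy(1)=-80.
Local maxima occur where both diagonal entries negative: (-4, -4), (-4, 1), (1, -4), (1, 1). Count: 4.

4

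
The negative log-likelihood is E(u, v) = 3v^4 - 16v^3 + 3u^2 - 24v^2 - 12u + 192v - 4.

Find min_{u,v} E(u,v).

E(u,v) separates as P(u) + Q(v) − 4, so its minimum is min P + min Q − 4.
P'(u) = 6u - 12 vanishes at u ∈ {2}; Q'(v) = 12(v - 4)(v - 2)(v + 2) vanishes at v ∈ {-2, 2, 4}.
Local minima of P (where P''>0): P(2)=-12. Local minima of Q: Q(-2)=-304, Q(4)=128.
So the global minimum of E is P(2) + Q(-2) − 4 = -12 − 304 − 4 = -320, attained at (2, -2).

-320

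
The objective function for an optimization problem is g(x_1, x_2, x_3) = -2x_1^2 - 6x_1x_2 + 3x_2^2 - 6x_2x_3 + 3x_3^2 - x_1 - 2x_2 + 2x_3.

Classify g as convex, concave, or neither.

neither

g is quadratic, so its Hessian is the constant matrix H = [[-4, -6, 0], [-6, 6, -6], [0, -6, 6]].
Leading principal minors: -4, -60, -216.
Neither pattern holds ⇒ H is indefinite ⇒ neither convex nor concave.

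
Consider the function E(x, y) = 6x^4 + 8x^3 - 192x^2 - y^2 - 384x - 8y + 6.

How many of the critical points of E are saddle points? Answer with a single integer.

E separates as a function of x plus a function of y, so ∇E=0 decouples.
∂E/∂x = 24(x - 4)(x + 1)(x + 4) = 0 at x ∈ {-4, -1, 4}; ∂E/∂y = -2(y + 4) = 0 at y ∈ {-4}.
The Hessian is diagonal: diag(E_xx, E_yy). Second derivatives: E_xx(-4)=576, E_xx(-1)=-360, E_xx(4)=960; E_yy(-4)=-2.
Saddle points occur where the two diagonal entries have opposite signs: (-4, -4), (4, -4). Count: 2.

2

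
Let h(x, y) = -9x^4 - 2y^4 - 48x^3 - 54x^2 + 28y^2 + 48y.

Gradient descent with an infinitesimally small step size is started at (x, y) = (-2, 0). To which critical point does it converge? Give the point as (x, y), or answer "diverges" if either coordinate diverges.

(-1, -1)

h is separable, so gradient descent decouples: x follows -∂h/∂x, y follows -∂h/∂y.
∂h/∂x = -36x(x + 1)(x + 3); at x=-2 this is -72, so x increases.
∂h/∂y = -8(y - 3)(y + 1)(y + 2); at y=0 this is 48, so y decreases.
x converges to its nearest critical value -1 (a local min of the x-part); y converges to -1. The iterate converges to (-1, -1).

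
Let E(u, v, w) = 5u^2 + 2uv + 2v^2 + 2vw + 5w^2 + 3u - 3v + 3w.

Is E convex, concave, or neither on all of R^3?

convex

E is quadratic, so its Hessian is the constant matrix H = [[10, 2, 0], [2, 4, 2], [0, 2, 10]].
Leading principal minors: 10, 36, 320.
All positive ⇒ H ≻ 0 ⇒ convex.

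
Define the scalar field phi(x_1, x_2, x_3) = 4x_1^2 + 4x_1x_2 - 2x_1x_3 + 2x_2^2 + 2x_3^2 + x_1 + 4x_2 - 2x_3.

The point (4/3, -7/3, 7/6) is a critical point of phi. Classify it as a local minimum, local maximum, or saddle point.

local minimum

The Hessian is constant: H = [[8, 4, -2], [4, 4, 0], [-2, 0, 4]].
Leading principal minors: Δ₁ = 8, Δ₂ = 16, Δ₃ = 48.
All leading minors are positive, so H is positive definite: a local minimum.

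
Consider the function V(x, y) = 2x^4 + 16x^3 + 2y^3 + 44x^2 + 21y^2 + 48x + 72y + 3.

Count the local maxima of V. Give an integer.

1

V separates as a function of x plus a function of y, so ∇V=0 decouples.
∂V/∂x = 8(x + 1)(x + 2)(x + 3) = 0 at x ∈ {-3, -2, -1}; ∂V/∂y = 6(y + 3)(y + 4) = 0 at y ∈ {-4, -3}.
The Hessian is diagonal: diag(V_xx, V_yy). Second derivatives: V_xx(-3)=16, V_xx(-2)=-8, V_xx(-1)=16; V_yy(-4)=-6, V_yy(-3)=6.
Local maxima occur where both diagonal entries negative: (-2, -4). Count: 1.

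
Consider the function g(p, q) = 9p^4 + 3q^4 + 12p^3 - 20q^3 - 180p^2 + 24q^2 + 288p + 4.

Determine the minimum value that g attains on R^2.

g(p,q) separates as A(p) + B(q) + 4, so its minimum is min A + min B + 4.
A'(p) = 36(p - 2)(p - 1)(p + 4) vanishes at p ∈ {-4, 1, 2}; B'(q) = 12q(q - 4)(q - 1) vanishes at q ∈ {0, 1, 4}.
Local minima of A (where A''>0): A(-4)=-2496, A(2)=96. Local minima of B: B(0)=0, B(4)=-128.
So the global minimum of g is A(-4) + B(4) + 4 = -2496 − 128 + 4 = -2620, attained at (-4, 4).

-2620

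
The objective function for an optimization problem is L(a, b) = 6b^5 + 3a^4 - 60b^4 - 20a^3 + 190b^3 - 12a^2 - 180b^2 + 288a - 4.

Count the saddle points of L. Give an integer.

6

L separates as a function of a plus a function of b, so ∇L=0 decouples.
∂L/∂a = 12(a - 4)(a - 3)(a + 2) = 0 at a ∈ {-2, 3, 4}; ∂L/∂b = 30b(b - 4)(b - 3)(b - 1) = 0 at b ∈ {0, 1, 3, 4}.
The Hessian is diagonal: diag(L_aa, L_bb). Second derivatives: L_aa(-2)=360, L_aa(3)=-60, L_aa(4)=72; L_bb(0)=-360, L_bb(1)=180, L_bb(3)=-180, L_bb(4)=360.
Saddle points occur where the two diagonal entries have opposite signs: (-2, 0), (-2, 3), (3, 1), (3, 4), (4, 0), (4, 3). Count: 6.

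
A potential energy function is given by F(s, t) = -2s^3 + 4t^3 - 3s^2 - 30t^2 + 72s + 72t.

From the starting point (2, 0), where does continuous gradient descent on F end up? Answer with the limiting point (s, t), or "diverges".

F is separable, so gradient descent decouples: s follows -∂F/∂s, t follows -∂F/∂t.
∂F/∂s = -6(s - 3)(s + 4); at s=2 this is 36, so s decreases.
∂F/∂t = 12(t - 3)(t - 2); at t=0 this is 72, so t decreases.
The t-coordinate has no critical point in that direction and runs off to infinity.

diverges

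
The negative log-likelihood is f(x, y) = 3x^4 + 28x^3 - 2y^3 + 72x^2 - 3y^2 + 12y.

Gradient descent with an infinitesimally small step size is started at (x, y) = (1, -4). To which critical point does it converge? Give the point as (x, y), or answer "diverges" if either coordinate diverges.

f is separable, so gradient descent decouples: x follows -∂f/∂x, y follows -∂f/∂y.
∂f/∂x = 12x(x + 3)(x + 4); at x=1 this is 240, so x decreases.
∂f/∂y = -6(y - 1)(y + 2); at y=-4 this is -60, so y increases.
x converges to its nearest critical value 0 (a local min of the x-part); y converges to -2. The iterate converges to (0, -2).

(0, -2)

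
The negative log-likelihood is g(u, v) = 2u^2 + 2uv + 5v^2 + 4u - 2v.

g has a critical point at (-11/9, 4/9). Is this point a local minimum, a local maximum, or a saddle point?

The Hessian of g is constant: H = [[4, 2], [2, 10]].
det(H) = 4·10 − 2² = 36.
det(H) > 0 and tr(H) = 14 > 0, so H is positive definite and the point is a local minimum.

local minimum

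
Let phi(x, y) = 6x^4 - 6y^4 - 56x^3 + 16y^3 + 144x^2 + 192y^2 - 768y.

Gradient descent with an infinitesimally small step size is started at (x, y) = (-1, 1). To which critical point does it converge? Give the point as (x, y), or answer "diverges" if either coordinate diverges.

phi is separable, so gradient descent decouples: x follows -∂phi/∂x, y follows -∂phi/∂y.
∂phi/∂x = 24x(x - 4)(x - 3); at x=-1 this is -480, so x increases.
∂phi/∂y = -24(y - 4)(y - 2)(y + 4); at y=1 this is -360, so y increases.
x converges to its nearest critical value 0 (a local min of the x-part); y converges to 2. The iterate converges to (0, 2).

(0, 2)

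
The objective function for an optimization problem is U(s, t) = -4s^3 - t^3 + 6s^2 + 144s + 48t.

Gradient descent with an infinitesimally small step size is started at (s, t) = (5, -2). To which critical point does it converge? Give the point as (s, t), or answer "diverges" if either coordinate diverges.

U is separable, so gradient descent decouples: s follows -∂U/∂s, t follows -∂U/∂t.
∂U/∂s = -12(s - 4)(s + 3); at s=5 this is -96, so s increases.
∂U/∂t = -3(t - 4)(t + 4); at t=-2 this is 36, so t decreases.
The s-coordinate has no critical point in that direction and runs off to infinity.

diverges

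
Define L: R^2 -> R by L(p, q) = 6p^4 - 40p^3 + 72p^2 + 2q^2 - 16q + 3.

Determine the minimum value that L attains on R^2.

L(p,q) separates as A(p) + B(q) + 3, so its minimum is min A + min B + 3.
A'(p) = 24p(p - 3)(p - 2) vanishes at p ∈ {0, 2, 3}; B'(q) = 4q - 16 vanishes at q ∈ {4}.
Local minima of A (where A''>0): A(0)=0, A(3)=54. Local minima of B: B(4)=-32.
So the global minimum of L is A(0) + B(4) + 3 = 0 − 32 + 3 = -29, attained at (0, 4).

-29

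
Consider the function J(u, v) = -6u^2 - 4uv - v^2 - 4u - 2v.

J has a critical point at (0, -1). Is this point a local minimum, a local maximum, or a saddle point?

The Hessian of J is constant: H = [[-12, -4], [-4, -2]].
det(H) = (-12)·(-2) − (-4)² = 8.
det(H) > 0 and tr(H) = -14 < 0, so H is negative definite and the point is a local maximum.

local maximum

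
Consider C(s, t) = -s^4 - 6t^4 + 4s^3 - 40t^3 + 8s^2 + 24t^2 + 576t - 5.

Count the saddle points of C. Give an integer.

4

C separates as a function of s plus a function of t, so ∇C=0 decouples.
∂C/∂s = -4s(s - 4)(s + 1) = 0 at s ∈ {-1, 0, 4}; ∂C/∂t = -24(t - 2)(t + 3)(t + 4) = 0 at t ∈ {-4, -3, 2}.
The Hessian is diagonal: diag(C_ss, C_tt). Second derivatives: C_ss(-1)=-20, C_ss(0)=16, C_ss(4)=-80; C_tt(-4)=-144, C_tt(-3)=120, C_tt(2)=-720.
Saddle points occur where the two diagonal entries have opposite signs: (-1, -3), (0, -4), (0, 2), (4, -3). Count: 4.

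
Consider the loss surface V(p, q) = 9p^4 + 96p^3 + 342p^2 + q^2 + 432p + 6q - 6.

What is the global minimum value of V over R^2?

-192

V(p,q) separates as A(p) + B(q) − 6, so its minimum is min A + min B − 6.
A'(p) = 36(p + 1)(p + 3)(p + 4) vanishes at p ∈ {-4, -3, -1}; B'(q) = 2q + 6 vanishes at q ∈ {-3}.
Local minima of A (where A''>0): A(-4)=-96, A(-1)=-177. Local minima of B: B(-3)=-9.
So the global minimum of V is A(-1) + B(-3) − 6 = -177 − 9 − 6 = -192, attained at (-1, -3).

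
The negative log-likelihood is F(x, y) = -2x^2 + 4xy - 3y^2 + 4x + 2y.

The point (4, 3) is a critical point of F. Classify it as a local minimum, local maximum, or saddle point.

The Hessian of F is constant: H = [[-4, 4], [4, -6]].
det(H) = (-4)·(-6) − 4² = 8.
det(H) > 0 and tr(H) = -10 < 0, so H is negative definite and the point is a local maximum.

local maximum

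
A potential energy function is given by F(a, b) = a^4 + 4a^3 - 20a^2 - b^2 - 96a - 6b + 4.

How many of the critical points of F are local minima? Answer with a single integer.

F separates as a function of a plus a function of b, so ∇F=0 decouples.
∂F/∂a = 4(a - 3)(a + 2)(a + 4) = 0 at a ∈ {-4, -2, 3}; ∂F/∂b = -2(b + 3) = 0 at b ∈ {-3}.
The Hessian is diagonal: diag(F_aa, F_bb). Second derivatives: F_aa(-4)=56, F_aa(-2)=-40, F_aa(3)=140; F_bb(-3)=-2.
Local minima occur where both diagonal entries positive: none. Count: 0.

0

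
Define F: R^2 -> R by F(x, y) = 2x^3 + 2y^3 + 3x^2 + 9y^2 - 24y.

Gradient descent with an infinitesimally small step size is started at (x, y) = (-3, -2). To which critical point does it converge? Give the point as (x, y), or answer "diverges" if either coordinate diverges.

diverges

F is separable, so gradient descent decouples: x follows -∂F/∂x, y follows -∂F/∂y.
∂F/∂x = 6x(x + 1); at x=-3 this is 36, so x decreases.
∂F/∂y = 6(y - 1)(y + 4); at y=-2 this is -36, so y increases.
The x-coordinate has no critical point in that direction and runs off to infinity.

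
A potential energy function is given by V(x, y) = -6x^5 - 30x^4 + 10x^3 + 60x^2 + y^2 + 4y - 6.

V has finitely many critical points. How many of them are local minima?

2

V separates as a function of x plus a function of y, so ∇V=0 decouples.
∂V/∂x = -30x(x - 1)(x + 1)(x + 4) = 0 at x ∈ {-4, -1, 0, 1}; ∂V/∂y = 2(y + 2) = 0 at y ∈ {-2}.
The Hessian is diagonal: diag(V_xx, V_yy). Second derivatives: V_xx(-4)=1800, V_xx(-1)=-180, V_xx(0)=120, V_xx(1)=-300; V_yy(-2)=2.
Local minima occur where both diagonal entries positive: (-4, -2), (0, -2). Count: 2.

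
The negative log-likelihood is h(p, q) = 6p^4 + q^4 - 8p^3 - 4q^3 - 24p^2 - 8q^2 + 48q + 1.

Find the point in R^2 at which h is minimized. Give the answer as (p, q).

(2, -2)

h(p,q) separates as A(p) + B(q) + 1, so its minimum is min A + min B + 1.
A'(p) = 24p(p - 2)(p + 1) vanishes at p ∈ {-1, 0, 2}; B'(q) = 4(q - 3)(q - 2)(q + 2) vanishes at q ∈ {-2, 2, 3}.
Local minima of A (where A''>0): A(-1)=-10, A(2)=-64. Local minima of B: B(-2)=-80, B(3)=45.
So the global minimum of h is A(2) + B(-2) + 1 = -64 − 80 + 1 = -143, attained at (2, -2).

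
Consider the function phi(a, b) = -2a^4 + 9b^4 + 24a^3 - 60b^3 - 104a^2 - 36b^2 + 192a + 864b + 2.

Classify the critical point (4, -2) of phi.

saddle point

The mixed partial ∂²phi/∂a∂b is 0, so the Hessian at any point is diag(phi_aa, phi_bb) = diag(8(-3a^2 + 18a - 26), 36(3b^2 - 10b - 2)).
At (4, -2): H = diag(-16, 1080).
The eigenvalues have opposite signs, so H is indefinite: a saddle point.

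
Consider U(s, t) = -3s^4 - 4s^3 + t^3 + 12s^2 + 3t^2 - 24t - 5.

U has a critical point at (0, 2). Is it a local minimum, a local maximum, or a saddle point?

The mixed partial ∂²U/∂s∂t is 0, so the Hessian at any point is diag(U_ss, U_tt) = diag(12(-3s^2 - 2s + 2), 6(t + 1)).
At (0, 2): H = diag(24, 18).
Both eigenvalues are positive, so H is positive definite: a local minimum.

local minimum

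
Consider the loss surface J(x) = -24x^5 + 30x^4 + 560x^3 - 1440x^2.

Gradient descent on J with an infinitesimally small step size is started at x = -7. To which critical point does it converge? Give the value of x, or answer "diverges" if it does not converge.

J'(x) = -120x(x - 3)(x - 2)(x + 4), so J'(-7) = -226800.
Gradient descent moves in the -J' direction, i.e. x is increasing.
The nearest critical point in that direction is x = -4, where J'' = 20160 > 0 (a local minimum). The iterate converges there.

-4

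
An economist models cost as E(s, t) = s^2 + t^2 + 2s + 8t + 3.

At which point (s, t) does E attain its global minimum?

E(s,t) separates as P(s) + Q(t) + 3, so its minimum is min P + min Q + 3.
P'(s) = 2s + 2 vanishes at s ∈ {-1}; Q'(t) = 2(t + 4) vanishes at t ∈ {-4}.
Local minima of P (where P''>0): P(-1)=-1. Local minima of Q: Q(-4)=-16.
So the global minimum of E is P(-1) + Q(-4) + 3 = -1 − 16 + 3 = -14, attained at (-1, -4).

(-1, -4)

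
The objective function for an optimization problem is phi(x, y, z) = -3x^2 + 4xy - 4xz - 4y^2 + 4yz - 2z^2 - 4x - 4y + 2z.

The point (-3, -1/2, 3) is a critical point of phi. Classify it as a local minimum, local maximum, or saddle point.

The Hessian is constant: H = [[-6, 4, -4], [4, -8, 4], [-4, 4, -4]].
Leading principal minors: Δ₁ = -6, Δ₂ = 32, Δ₃ = -32.
The minors alternate sign starting negative (−, +, −), so H is negative definite: a local maximum.

local maximum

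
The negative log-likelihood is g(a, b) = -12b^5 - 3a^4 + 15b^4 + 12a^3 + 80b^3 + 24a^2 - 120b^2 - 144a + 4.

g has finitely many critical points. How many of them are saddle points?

6

g separates as a function of a plus a function of b, so ∇g=0 decouples.
∂g/∂a = -12(a - 3)(a - 2)(a + 2) = 0 at a ∈ {-2, 2, 3}; ∂g/∂b = -60b(b - 2)(b - 1)(b + 2) = 0 at b ∈ {-2, 0, 1, 2}.
The Hessian is diagonal: diag(g_aa, g_bb). Second derivatives: g_aa(-2)=-240, g_aa(2)=48, g_aa(3)=-60; g_bb(-2)=1440, g_bb(0)=-240, g_bb(1)=180, g_bb(2)=-480.
Saddle points occur where the two diagonal entries have opposite signs: (-2, -2), (-2, 1), (2, 0), (2, 2), (3, -2), (3, 1). Count: 6.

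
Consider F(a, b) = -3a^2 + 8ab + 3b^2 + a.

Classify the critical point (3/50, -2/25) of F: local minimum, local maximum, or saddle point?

The Hessian of F is constant: H = [[-6, 8], [8, 6]].
det(H) = (-6)·6 − 8² = -100.
Since det(H) < 0, H is indefinite and the critical point is a saddle point.

saddle point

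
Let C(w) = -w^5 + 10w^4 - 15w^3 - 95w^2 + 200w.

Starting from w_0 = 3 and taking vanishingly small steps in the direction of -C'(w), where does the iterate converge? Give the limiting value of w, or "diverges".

4

C'(w) = -5(w - 5)(w - 4)(w - 1)(w + 2), so C'(3) = -100.
Gradient descent moves in the -C' direction, i.e. w is increasing.
The nearest critical point in that direction is w = 4, where C'' = 90 > 0 (a local minimum). The iterate converges there.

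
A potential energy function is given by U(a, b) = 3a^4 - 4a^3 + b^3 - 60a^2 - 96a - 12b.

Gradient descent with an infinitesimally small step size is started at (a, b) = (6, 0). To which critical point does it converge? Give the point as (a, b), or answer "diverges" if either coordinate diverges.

(4, 2)

U is separable, so gradient descent decouples: a follows -∂U/∂a, b follows -∂U/∂b.
∂U/∂a = 12(a - 4)(a + 1)(a + 2); at a=6 this is 1344, so a decreases.
∂U/∂b = 3(b - 2)(b + 2); at b=0 this is -12, so b increases.
a converges to its nearest critical value 4 (a local min of the a-part); b converges to 2. The iterate converges to (4, 2).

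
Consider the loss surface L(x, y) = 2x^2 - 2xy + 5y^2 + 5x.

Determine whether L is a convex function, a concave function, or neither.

convex

L is quadratic, so its Hessian is the constant matrix H = [[4, -2], [-2, 10]].
det(H) = 36, tr(H) = 14.
det(H) > 0 and tr(H) > 0, so H is positive definite everywhere: convex.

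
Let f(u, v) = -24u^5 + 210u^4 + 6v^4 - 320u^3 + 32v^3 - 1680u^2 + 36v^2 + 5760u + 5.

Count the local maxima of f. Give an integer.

2

f separates as a function of u plus a function of v, so ∇f=0 decouples.
∂f/∂u = -120(u - 4)(u - 3)(u - 2)(u + 2) = 0 at u ∈ {-2, 2, 3, 4}; ∂f/∂v = 24v(v + 1)(v + 3) = 0 at v ∈ {-3, -1, 0}.
The Hessian is diagonal: diag(f_uu, f_vv). Second derivatives: f_uu(-2)=14400, f_uu(2)=-960, f_uu(3)=600, f_uu(4)=-1440; f_vv(-3)=144, f_vv(-1)=-48, f_vv(0)=72.
Local maxima occur where both diagonal entries negative: (2, -1), (4, -1). Count: 2.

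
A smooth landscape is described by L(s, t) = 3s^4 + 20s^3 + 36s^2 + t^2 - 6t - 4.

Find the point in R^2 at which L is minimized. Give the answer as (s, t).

L(s,t) separates as P(s) + Q(t) − 4, so its minimum is min P + min Q − 4.
P'(s) = 12s(s + 2)(s + 3) vanishes at s ∈ {-3, -2, 0}; Q'(t) = 2(t - 3) vanishes at t ∈ {3}.
Local minima of P (where P''>0): P(-3)=27, P(0)=0. Local minima of Q: Q(3)=-9.
So the global minimum of L is P(0) + Q(3) − 4 = 0 − 9 − 4 = -13, attained at (0, 3).

(0, 3)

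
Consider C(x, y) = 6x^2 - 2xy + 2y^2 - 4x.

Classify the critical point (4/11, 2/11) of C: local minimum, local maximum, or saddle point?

local minimum

The Hessian of C is constant: H = [[12, -2], [-2, 4]].
det(H) = 12·4 − (-2)² = 44.
det(H) > 0 and tr(H) = 16 > 0, so H is positive definite and the point is a local minimum.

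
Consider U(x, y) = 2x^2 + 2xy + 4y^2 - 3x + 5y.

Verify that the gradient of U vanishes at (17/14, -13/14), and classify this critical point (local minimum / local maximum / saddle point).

local minimum

∇U = (4x + 2y - 3, 2x + 8y + 5); substituting (17/14, -13/14) gives ∇U = (0, 0), so (17/14, -13/14) is indeed a critical point.
The Hessian of U is constant: H = [[4, 2], [2, 8]].
det(H) = 4·8 − 2² = 28.
det(H) > 0 and tr(H) = 12 > 0, so H is positive definite and the point is a local minimum.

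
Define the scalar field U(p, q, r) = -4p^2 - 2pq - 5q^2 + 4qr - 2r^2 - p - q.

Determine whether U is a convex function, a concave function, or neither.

U is quadratic, so its Hessian is the constant matrix H = [[-8, -2, 0], [-2, -10, 4], [0, 4, -4]].
Leading principal minors: -8, 76, -176.
Signs alternate −, +, − ⇒ H ≺ 0 ⇒ concave.

concave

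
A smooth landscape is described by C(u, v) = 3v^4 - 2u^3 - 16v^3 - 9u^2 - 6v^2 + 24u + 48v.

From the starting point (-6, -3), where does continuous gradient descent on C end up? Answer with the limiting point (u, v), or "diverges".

C is separable, so gradient descent decouples: u follows -∂C/∂u, v follows -∂C/∂v.
∂C/∂u = -6(u - 1)(u + 4); at u=-6 this is -84, so u increases.
∂C/∂v = 12(v - 4)(v - 1)(v + 1); at v=-3 this is -672, so v increases.
u converges to its nearest critical value -4 (a local min of the u-part); v converges to -1. The iterate converges to (-4, -1).

(-4, -1)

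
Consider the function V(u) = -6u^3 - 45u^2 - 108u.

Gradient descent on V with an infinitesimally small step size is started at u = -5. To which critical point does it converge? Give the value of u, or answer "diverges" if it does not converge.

V'(u) = -18(u + 2)(u + 3), so V'(-5) = -108.
Gradient descent moves in the -V' direction, i.e. u is increasing.
The nearest critical point in that direction is u = -3, where V'' = 18 > 0 (a local minimum). The iterate converges there.

-3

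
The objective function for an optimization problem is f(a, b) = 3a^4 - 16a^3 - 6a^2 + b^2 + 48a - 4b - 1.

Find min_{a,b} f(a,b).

-165

f(a,b) separates as P(a) + Q(b) − 1, so its minimum is min P + min Q − 1.
P'(a) = 12(a - 4)(a - 1)(a + 1) vanishes at a ∈ {-1, 1, 4}; Q'(b) = 2b - 4 vanishes at b ∈ {2}.
Local minima of P (where P''>0): P(-1)=-35, P(4)=-160. Local minima of Q: Q(2)=-4.
So the global minimum of f is P(4) + Q(2) − 1 = -160 − 4 − 1 = -165, attained at (4, 2).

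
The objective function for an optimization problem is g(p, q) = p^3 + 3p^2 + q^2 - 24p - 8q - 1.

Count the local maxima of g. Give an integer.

0

g separates as a function of p plus a function of q, so ∇g=0 decouples.
∂g/∂p = 3(p - 2)(p + 4) = 0 at p ∈ {-4, 2}; ∂g/∂q = 2(q - 4) = 0 at q ∈ {4}.
The Hessian is diagonal: diag(g_pp, g_qq). Second derivatives: g_pp(-4)=-18, g_pp(2)=18; g_qq(4)=2.
Local maxima occur where both diagonal entries negative: none. Count: 0.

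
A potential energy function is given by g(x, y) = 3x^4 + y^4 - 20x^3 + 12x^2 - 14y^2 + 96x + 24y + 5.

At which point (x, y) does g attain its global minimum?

(-1, -3)

g(x,y) separates as P(x) + Q(y) + 5, so its minimum is min P + min Q + 5.
P'(x) = 12(x - 4)(x - 2)(x + 1) vanishes at x ∈ {-1, 2, 4}; Q'(y) = 4(y - 2)(y - 1)(y + 3) vanishes at y ∈ {-3, 1, 2}.
Local minima of P (where P''>0): P(-1)=-61, P(4)=64. Local minima of Q: Q(-3)=-117, Q(2)=8.
So the global minimum of g is P(-1) + Q(-3) + 5 = -61 − 117 + 5 = -173, attained at (-1, -3).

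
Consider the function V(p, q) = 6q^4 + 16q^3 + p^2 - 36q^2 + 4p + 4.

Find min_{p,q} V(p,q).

-270

V(p,q) separates as A(p) + B(q) + 4, so its minimum is min A + min B + 4.
A'(p) = 2p + 4 vanishes at p ∈ {-2}; B'(q) = 24q(q - 1)(q + 3) vanishes at q ∈ {-3, 0, 1}.
Local minima of A (where A''>0): A(-2)=-4. Local minima of B: B(-3)=-270, B(1)=-14.
So the global minimum of V is A(-2) + B(-3) + 4 = -4 − 270 + 4 = -270, attained at (-2, -3).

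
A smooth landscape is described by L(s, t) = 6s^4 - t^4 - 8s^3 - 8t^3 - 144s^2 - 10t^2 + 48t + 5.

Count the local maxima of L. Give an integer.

2

L separates as a function of s plus a function of t, so ∇L=0 decouples.
∂L/∂s = 24s(s - 4)(s + 3) = 0 at s ∈ {-3, 0, 4}; ∂L/∂t = -4(t - 1)(t + 3)(t + 4) = 0 at t ∈ {-4, -3, 1}.
The Hessian is diagonal: diag(L_ss, L_tt). Second derivatives: L_ss(-3)=504, L_ss(0)=-288, L_ss(4)=672; L_tt(-4)=-20, L_tt(-3)=16, L_tt(1)=-80.
Local maxima occur where both diagonal entries negative: (0, -4), (0, 1). Count: 2.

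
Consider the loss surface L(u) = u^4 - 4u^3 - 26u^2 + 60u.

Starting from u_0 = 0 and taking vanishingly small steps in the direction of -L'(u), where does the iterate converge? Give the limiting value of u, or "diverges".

-3

L'(u) = 4(u - 5)(u - 1)(u + 3), so L'(0) = 60.
Gradient descent moves in the -L' direction, i.e. u is decreasing.
The nearest critical point in that direction is u = -3, where L'' = 128 > 0 (a local minimum). The iterate converges there.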